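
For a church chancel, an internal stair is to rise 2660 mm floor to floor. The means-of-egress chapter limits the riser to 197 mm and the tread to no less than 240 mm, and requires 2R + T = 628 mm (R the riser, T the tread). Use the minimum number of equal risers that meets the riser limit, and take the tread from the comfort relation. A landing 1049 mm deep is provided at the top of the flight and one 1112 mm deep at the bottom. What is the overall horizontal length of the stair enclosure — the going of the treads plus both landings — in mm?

2660 / 197 = 13.50, so 14 risers are needed.
R = 2660 ÷ 14 = 190 mm.
From 2R + T = 628: T = 628 − 380 = 248 mm.
Treads = 14 − 1 = 13; going = 13 × 248 = 3224 mm.
Enclosure = 3224 + 1049 + 1112 = 5385 mm.

5385 mm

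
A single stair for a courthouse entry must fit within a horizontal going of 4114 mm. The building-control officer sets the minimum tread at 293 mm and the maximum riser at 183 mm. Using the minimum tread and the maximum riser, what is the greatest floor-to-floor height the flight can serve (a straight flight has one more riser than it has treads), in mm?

2745 mm

4114 / 293 = 14.04, so 14 treads fit.
Risers = treads + 1 = 15.
Maximum height = 15 × 183 = 2745 mm.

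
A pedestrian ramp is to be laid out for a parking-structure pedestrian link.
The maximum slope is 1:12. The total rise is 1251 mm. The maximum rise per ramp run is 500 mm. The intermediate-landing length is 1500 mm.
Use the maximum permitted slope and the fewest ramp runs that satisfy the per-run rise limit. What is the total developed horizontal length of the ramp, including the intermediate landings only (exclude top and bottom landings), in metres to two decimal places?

18.01 m

1251 / 500 = 2.502 → round up to 3 ramp runs. That means 2 intermediate landings.
Horizontal run for 1251 mm of rise at 1:12 is 1251 × 12 = 15012 mm.
Intermediate landings: 2 × 1500 = 3000 mm.
Total developed length = 15012 + 3000 = 18012 mm.
= 18.01 m.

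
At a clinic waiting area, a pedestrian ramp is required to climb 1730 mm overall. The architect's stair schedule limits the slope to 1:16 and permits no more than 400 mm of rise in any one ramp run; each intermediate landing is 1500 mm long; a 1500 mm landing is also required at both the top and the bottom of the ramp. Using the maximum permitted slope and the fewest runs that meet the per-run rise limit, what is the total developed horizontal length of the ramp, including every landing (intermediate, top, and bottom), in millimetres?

36680 mm

At most 400 each: 1730/400 = 4.33, giving 5 ramp runs. That means 4 intermediate landings.
Ramp run (horizontal) at 1:16: 1730 × 16 = 27680 mm.
Intermediate landings: 4 × 1500 = 6000 mm.
Top and bottom landings: 2 × 1500 = 3000 mm.
Total = 27680 + 6000 + 3000 = 36680 mm.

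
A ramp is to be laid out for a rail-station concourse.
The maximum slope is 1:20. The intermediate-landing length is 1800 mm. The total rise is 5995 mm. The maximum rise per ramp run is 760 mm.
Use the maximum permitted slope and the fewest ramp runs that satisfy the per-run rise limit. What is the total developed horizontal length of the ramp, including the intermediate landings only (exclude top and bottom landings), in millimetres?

132500 mm

5995 / 760 = 7.888 → round up to 8 ramp runs. That means 7 intermediate landings.
Ramp run (horizontal) at 1:20: 5995 × 20 = 119900 mm.
7 intermediate landings contribute 7 × 1800 = 12600 mm.
Total developed length = 119900 + 12600 = 132500 mm.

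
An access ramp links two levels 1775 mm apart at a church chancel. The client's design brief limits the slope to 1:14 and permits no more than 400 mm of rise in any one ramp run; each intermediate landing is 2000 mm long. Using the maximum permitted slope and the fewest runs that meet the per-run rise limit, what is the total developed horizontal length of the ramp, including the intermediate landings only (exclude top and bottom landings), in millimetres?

1775 / 400 = 4.438 → round up to 5 ramp runs. That means 4 intermediate landings.
Ramp run (horizontal) at 1:14: 1775 × 14 = 24850 mm.
4 intermediate landings contribute 4 × 2000 = 8000 mm.
Developed length = 24850 + 8000 = 32850 mm.

32850 mm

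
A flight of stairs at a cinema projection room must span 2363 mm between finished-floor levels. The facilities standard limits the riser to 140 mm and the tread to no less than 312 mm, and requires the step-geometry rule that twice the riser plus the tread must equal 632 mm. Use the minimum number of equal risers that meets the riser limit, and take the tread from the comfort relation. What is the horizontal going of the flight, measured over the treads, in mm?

⌈2363/140⌉ = 17 risers.
R = 2363 ÷ 17 = 139 mm.
T = 632 − 2·139 = 354 mm, which satisfies the 312 mm minimum.
Going = (17 − 1) × 354 = 5664 mm.

5664 mm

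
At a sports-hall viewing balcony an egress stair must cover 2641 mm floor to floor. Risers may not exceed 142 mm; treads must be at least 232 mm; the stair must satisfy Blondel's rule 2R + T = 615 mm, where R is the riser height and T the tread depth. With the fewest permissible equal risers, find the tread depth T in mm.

At most 142 each: 2641/142 = 18.60, giving 19 risers.
Each riser is 2641/19 = 139 mm (≤ 142 mm).
T = 615 − 2·139 = 337 mm, which satisfies the 232 mm minimum.

337 mm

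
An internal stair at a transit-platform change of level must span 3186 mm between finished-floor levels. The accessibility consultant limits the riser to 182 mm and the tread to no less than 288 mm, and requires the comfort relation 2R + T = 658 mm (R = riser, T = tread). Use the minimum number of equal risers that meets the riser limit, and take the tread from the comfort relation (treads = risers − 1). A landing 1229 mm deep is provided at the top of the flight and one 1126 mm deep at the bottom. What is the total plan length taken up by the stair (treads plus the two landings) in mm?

⌈3186/182⌉ = 18 risers.
Each riser is 3186/18 = 177 mm (≤ 182 mm).
T = 658 − 2·177 = 304 mm, which satisfies the 288 mm minimum.
Going = (18 − 1) × 304 = 5168 mm.
Add landings: 5168 + 1229 + 1126 = 7523 mm.

7523 mm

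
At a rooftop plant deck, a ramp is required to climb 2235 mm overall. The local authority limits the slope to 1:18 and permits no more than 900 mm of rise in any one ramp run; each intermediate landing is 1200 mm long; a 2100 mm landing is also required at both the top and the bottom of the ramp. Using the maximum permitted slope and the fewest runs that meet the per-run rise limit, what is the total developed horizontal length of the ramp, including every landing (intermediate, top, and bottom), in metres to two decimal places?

46.83 m

At most 900 each: 2235/900 = 2.48, giving 3 ramp runs. That means 2 intermediate landings.
Ramp run (horizontal) at 1:18: 2235 × 18 = 40230 mm.
Intermediate landings: 2 × 1200 = 2400 mm.
Top and bottom landings: 2 × 2100 = 4200 mm.
Total = 40230 + 2400 + 4200 = 46830 mm.
= 46.83 m.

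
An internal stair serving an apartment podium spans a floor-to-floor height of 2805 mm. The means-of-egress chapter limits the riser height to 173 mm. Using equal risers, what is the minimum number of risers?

At most 173 each: 2805/173 = 16.21, giving 17 risers.

17 risers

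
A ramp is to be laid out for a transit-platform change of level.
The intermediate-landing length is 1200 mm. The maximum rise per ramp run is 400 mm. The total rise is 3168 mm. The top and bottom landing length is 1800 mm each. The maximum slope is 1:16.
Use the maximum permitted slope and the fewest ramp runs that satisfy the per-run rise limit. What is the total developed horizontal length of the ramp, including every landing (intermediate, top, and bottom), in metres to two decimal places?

62.69 m

3168 / 400 = 7.920 → round up to 8 ramp runs. That means 7 intermediate landings.
Horizontal run for 3168 mm of rise at 1:16 is 3168 × 16 = 50688 mm.
7 intermediate landings contribute 7 × 1200 = 8400 mm.
Top and bottom landings: 2 × 1800 = 3600 mm.
Total = 50688 + 8400 + 3600 = 62688 mm.
= 62.69 m.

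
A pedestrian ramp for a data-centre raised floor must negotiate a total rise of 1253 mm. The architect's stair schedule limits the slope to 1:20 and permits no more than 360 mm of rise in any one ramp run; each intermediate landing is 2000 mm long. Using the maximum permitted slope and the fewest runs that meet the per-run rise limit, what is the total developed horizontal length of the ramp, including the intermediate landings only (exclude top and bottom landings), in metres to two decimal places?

31.06 m

1253 / 360 = 3.48, so 4 ramp runs are needed. That means 3 intermediate landings.
Ramp run (horizontal) at 1:20: 1253 × 20 = 25060 mm.
3 intermediate landings contribute 3 × 2000 = 6000 mm.
Developed length = 25060 + 6000 = 31060 mm.
= 31.06 m.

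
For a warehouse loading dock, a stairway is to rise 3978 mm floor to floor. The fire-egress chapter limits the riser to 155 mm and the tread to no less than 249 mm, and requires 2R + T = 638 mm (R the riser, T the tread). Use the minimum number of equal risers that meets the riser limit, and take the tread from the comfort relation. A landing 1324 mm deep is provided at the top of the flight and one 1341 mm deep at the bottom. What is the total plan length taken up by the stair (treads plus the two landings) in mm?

10965 mm

3978 / 155 = 25.665 → round up to 26 risers.
Riser R = 3978 / 26 = 153 mm, within the 155 mm limit.
From 2R + T = 638: T = 638 − 306 = 332 mm.
26 risers give 25 treads; going = 25 × 332 = 8300 mm.
Add landings: 8300 + 1324 + 1341 = 10965 mm.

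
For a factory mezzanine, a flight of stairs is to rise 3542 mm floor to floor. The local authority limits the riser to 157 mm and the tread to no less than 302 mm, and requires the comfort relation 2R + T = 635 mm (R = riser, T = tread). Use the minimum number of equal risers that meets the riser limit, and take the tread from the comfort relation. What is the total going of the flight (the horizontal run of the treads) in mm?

7194 mm

3542 / 157 = 22.56, so 23 risers are needed.
Riser R = 3542 / 23 = 154 mm, within the 157 mm limit.
From 2R + T = 635: T = 635 − 308 = 327 mm.
Treads = 23 − 1 = 22; going = 22 × 327 = 7194 mm.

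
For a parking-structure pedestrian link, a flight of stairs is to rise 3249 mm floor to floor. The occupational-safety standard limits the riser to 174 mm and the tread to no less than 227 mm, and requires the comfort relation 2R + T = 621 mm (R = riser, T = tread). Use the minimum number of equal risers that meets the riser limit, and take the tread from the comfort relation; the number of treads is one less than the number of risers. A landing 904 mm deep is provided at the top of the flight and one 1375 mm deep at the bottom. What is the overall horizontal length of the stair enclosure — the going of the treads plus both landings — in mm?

7301 mm

⌈3249/174⌉ = 19 risers.
Each riser is 3249/19 = 171 mm (≤ 174 mm).
Tread T = 621 − 2 × 171 = 279 mm (≥ 227 mm).
Treads = 19 − 1 = 18; going = 18 × 279 = 5022 mm.
Enclosure = 5022 + 904 + 1375 = 7301 mm.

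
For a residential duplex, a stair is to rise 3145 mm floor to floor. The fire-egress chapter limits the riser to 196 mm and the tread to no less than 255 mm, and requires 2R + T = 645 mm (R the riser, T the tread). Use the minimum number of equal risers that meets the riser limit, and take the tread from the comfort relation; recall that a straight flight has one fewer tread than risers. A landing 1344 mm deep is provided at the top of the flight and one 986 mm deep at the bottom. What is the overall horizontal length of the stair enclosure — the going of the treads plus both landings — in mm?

3145 / 196 = 16.05, so 17 risers are needed.
R = 3145 ÷ 17 = 185 mm.
From 2R + T = 645: T = 645 − 370 = 275 mm.
17 risers give 16 treads; going = 16 × 275 = 4400 mm.
Add landings: 4400 + 1344 + 986 = 6730 mm.

6730 mm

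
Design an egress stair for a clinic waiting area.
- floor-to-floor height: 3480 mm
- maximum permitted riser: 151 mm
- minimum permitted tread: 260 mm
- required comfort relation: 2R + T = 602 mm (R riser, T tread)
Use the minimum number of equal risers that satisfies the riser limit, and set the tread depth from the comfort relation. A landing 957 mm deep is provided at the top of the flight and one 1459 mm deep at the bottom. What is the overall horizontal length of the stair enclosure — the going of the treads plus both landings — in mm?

⌈3480/151⌉ = 24 risers.
Each riser is 3480/24 = 145 mm (≤ 151 mm).
T = 602 − 2·145 = 312 mm, which satisfies the 260 mm minimum.
Going = (24 − 1) × 312 = 7176 mm.
Add landings: 7176 + 957 + 1459 = 9592 mm.

9592 mm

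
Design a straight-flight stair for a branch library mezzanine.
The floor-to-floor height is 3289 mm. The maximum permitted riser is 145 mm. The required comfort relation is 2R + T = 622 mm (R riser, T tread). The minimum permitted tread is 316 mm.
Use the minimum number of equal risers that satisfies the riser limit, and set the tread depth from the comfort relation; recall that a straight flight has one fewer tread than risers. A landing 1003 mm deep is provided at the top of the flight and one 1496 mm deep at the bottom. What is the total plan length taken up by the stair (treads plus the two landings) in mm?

9891 mm

⌈3289/145⌉ = 23 risers.
Riser R = 3289 / 23 = 143 mm, within the 145 mm limit.
Tread T = 622 − 2 × 143 = 336 mm (≥ 316 mm).
Treads = 23 − 1 = 22; going = 22 × 336 = 7392 mm.
Enclosure = 7392 + 1003 + 1496 = 9891 mm.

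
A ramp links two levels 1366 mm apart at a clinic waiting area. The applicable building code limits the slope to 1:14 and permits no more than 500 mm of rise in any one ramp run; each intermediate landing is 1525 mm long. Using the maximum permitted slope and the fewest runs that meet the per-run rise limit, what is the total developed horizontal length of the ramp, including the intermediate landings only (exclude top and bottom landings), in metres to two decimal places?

1366 / 500 = 2.73, so 3 ramp runs are needed. That means 2 intermediate landings.
Ramp run (horizontal) at 1:14: 1366 × 14 = 19124 mm.
Intermediate landings: 2 × 1525 = 3050 mm.
Developed length = 19124 + 3050 = 22174 mm.
= 22.17 m.

22.17 m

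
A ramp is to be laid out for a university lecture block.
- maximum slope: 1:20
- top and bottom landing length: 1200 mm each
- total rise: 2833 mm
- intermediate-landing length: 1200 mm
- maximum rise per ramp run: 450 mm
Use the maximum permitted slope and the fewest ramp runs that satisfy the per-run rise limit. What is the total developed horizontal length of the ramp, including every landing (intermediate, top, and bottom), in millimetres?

At most 450 each: 2833/450 = 6.30, giving 7 ramp runs. That means 6 intermediate landings.
Ramp run (horizontal) at 1:20: 2833 × 20 = 56660 mm.
Intermediate landings: 6 × 1200 = 7200 mm.
Top and bottom landings: 2 × 1200 = 2400 mm.
Total = 56660 + 7200 + 2400 = 66260 mm.

66260 mm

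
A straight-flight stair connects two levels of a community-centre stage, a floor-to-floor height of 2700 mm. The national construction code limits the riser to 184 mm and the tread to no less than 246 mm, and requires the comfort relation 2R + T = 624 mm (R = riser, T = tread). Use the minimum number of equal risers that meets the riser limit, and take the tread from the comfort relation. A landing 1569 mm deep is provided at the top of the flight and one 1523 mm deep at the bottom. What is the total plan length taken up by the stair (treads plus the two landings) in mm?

6788 mm

⌈2700/184⌉ = 15 risers.
Each riser is 2700/15 = 180 mm (≤ 184 mm).
From 2R + T = 624: T = 624 − 360 = 264 mm.
Treads = 15 − 1 = 14; going = 14 × 264 = 3696 mm.
Enclosure = 3696 + 1569 + 1523 = 6788 mm.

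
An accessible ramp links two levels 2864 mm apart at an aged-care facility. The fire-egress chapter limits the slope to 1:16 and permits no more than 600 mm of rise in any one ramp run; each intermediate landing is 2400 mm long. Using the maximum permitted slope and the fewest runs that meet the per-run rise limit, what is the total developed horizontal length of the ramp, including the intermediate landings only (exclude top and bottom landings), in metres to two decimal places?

55.42 m

2864 / 600 = 4.773 → round up to 5 ramp runs. That means 4 intermediate landings.
Ramp run (horizontal) at 1:16: 2864 × 16 = 45824 mm.
Intermediate landings: 4 × 2400 = 9600 mm.
Developed length = 45824 + 9600 = 55424 mm.
= 55.42 m.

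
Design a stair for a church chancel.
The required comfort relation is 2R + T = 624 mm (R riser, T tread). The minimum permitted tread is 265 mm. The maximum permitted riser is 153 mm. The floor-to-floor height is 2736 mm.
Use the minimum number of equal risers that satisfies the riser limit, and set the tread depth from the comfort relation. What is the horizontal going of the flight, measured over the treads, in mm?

At most 153 each: 2736/153 = 17.88, giving 18 risers.
Each riser is 2736/18 = 152 mm (≤ 153 mm).
Tread T = 624 − 2 × 152 = 320 mm (≥ 265 mm).
Treads = 18 − 1 = 17; going = 17 × 320 = 5440 mm.

5440 mm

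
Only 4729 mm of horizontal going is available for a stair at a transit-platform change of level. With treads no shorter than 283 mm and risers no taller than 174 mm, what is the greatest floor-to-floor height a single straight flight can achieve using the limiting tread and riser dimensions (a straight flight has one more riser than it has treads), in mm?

4729 / 283 = 16.71, so 16 treads fit.
Risers = treads + 1 = 17.
Maximum height = 17 × 174 = 2958 mm.

2958 mm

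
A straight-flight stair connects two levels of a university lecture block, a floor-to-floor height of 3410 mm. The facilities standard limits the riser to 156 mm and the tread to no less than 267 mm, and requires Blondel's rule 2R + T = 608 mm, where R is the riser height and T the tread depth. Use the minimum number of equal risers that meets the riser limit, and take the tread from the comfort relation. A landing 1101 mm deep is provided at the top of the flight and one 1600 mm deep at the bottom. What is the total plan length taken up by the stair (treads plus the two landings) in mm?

8959 mm

At most 156 each: 3410/156 = 21.86, giving 22 risers.
Riser R = 3410 / 22 = 155 mm, within the 156 mm limit.
From 2R + T = 608: T = 608 − 310 = 298 mm.
22 risers give 21 treads; going = 21 × 298 = 6258 mm.
Enclosure = 6258 + 1101 + 1600 = 8959 mm.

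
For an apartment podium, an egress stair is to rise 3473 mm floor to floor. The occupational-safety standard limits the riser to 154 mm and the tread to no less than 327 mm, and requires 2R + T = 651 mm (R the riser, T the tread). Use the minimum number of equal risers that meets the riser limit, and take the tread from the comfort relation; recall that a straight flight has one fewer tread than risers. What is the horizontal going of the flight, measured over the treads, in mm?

7678 mm

At most 154 each: 3473/154 = 22.55, giving 23 risers.
Riser R = 3473 / 23 = 151 mm, within the 154 mm limit.
Tread T = 651 − 2 × 151 = 349 mm (≥ 327 mm).
23 risers give 22 treads; going = 22 × 349 = 7678 mm.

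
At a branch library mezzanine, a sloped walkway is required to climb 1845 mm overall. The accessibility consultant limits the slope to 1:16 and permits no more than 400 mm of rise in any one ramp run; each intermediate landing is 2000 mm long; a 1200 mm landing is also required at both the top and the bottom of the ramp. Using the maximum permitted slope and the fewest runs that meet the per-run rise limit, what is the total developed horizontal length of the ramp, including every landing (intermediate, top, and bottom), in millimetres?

39920 mm

⌈1845/400⌉ = 5 ramp runs. That means 4 intermediate landings.
Ramp run (horizontal) at 1:16: 1845 × 16 = 29520 mm.
4 intermediate landings contribute 4 × 2000 = 8000 mm.
Top and bottom landings: 2 × 1200 = 2400 mm.
Total = 29520 + 8000 + 2400 = 39920 mm.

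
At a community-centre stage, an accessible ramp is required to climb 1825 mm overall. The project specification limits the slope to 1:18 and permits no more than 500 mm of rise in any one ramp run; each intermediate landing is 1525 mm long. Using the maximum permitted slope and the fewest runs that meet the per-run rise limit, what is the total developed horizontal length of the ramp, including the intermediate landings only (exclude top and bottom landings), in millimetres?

37425 mm

1825 / 500 = 3.65, so 4 ramp runs are needed. That means 3 intermediate landings.
Ramp run (horizontal) at 1:18: 1825 × 18 = 32850 mm.
Intermediate landings: 3 × 1525 = 4575 mm.
Developed length = 32850 + 4575 = 37425 mm.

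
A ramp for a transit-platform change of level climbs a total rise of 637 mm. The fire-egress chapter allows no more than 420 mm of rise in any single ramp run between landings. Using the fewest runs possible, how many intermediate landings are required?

1 intermediate landings

637 / 420 = 1.52, so 2 ramp runs are needed.
2 runs are separated by 1 intermediate landings.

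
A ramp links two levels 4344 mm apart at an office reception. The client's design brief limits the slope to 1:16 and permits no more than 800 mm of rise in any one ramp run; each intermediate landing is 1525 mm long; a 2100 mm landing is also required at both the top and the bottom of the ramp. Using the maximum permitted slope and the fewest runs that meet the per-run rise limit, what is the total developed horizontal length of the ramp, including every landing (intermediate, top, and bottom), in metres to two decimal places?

81.33 m

4344 / 800 = 5.430 → round up to 6 ramp runs. That means 5 intermediate landings.
Ramp run (horizontal) at 1:16: 4344 × 16 = 69504 mm.
5 intermediate landings contribute 5 × 1525 = 7625 mm.
Top and bottom landings: 2 × 2100 = 4200 mm.
Total = 69504 + 7625 + 4200 = 81329 mm.
= 81.33 m.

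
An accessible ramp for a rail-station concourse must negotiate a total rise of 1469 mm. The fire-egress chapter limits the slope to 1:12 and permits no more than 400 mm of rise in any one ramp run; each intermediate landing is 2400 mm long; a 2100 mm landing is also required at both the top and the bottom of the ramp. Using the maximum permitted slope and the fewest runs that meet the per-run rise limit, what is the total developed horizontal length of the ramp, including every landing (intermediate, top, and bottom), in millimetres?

29028 mm

At most 400 each: 1469/400 = 3.67, giving 4 ramp runs. That means 3 intermediate landings.
Ramp run (horizontal) at 1:12: 1469 × 12 = 17628 mm.
Intermediate landings: 3 × 2400 = 7200 mm.
Top and bottom landings: 2 × 2100 = 4200 mm.
Total = 17628 + 7200 + 4200 = 29028 mm.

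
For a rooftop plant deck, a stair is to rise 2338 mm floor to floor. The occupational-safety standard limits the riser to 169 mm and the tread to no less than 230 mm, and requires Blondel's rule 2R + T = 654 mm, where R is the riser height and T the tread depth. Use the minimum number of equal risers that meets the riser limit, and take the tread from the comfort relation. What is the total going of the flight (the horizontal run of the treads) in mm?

⌈2338/169⌉ = 14 risers.
R = 2338 ÷ 14 = 167 mm.
Tread T = 654 − 2 × 167 = 320 mm (≥ 230 mm).
14 risers give 13 treads; going = 13 × 320 = 4160 mm.

4160 mm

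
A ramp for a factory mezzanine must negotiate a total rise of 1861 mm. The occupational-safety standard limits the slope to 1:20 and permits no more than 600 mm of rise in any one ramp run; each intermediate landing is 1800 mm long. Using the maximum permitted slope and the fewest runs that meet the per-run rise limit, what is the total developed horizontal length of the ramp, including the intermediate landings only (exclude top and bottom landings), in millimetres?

42620 mm

1861 / 600 = 3.10, so 4 ramp runs are needed. That means 3 intermediate landings.
Ramp run (horizontal) at 1:20: 1861 × 20 = 37220 mm.
Intermediate landings: 3 × 1800 = 5400 mm.
Total developed length = 37220 + 5400 = 42620 mm.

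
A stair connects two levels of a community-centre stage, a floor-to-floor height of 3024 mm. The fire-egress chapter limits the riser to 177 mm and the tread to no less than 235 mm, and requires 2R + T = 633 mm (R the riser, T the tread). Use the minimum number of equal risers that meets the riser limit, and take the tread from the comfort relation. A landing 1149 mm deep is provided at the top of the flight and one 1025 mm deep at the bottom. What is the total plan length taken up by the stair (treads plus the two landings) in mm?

At most 177 each: 3024/177 = 17.08, giving 18 risers.
Each riser is 3024/18 = 168 mm (≤ 177 mm).
From 2R + T = 633: T = 633 − 336 = 297 mm.
Going = (18 − 1) × 297 = 5049 mm.
Enclosure = 5049 + 1149 + 1025 = 7223 mm.

7223 mm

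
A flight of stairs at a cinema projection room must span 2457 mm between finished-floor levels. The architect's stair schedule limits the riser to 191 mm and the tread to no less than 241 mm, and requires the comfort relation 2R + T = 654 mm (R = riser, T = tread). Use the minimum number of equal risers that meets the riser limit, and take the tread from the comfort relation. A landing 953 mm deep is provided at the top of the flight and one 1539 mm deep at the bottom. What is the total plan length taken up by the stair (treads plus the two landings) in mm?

At most 191 each: 2457/191 = 12.86, giving 13 risers.
R = 2457 ÷ 13 = 189 mm.
Tread T = 654 − 2 × 189 = 276 mm (≥ 241 mm).
Going = (13 − 1) × 276 = 3312 mm.
Add landings: 3312 + 953 + 1539 = 5804 mm.

5804 mm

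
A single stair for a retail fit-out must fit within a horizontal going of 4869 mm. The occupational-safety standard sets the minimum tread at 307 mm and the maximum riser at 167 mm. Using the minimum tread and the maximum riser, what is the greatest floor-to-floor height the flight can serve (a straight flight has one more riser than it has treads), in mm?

2672 mm

4869 / 307 = 15.86, so 15 treads fit.
Risers = treads + 1 = 16.
Maximum height = 16 × 167 = 2672 mm.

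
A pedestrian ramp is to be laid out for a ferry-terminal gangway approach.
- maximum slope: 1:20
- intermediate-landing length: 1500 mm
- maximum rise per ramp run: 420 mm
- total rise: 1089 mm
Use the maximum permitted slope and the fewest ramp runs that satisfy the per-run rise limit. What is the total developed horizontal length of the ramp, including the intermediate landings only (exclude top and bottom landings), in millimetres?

24780 mm

1089 / 420 = 2.59, so 3 ramp runs are needed. That means 2 intermediate landings.
Ramp run (horizontal) at 1:20: 1089 × 20 = 21780 mm.
Intermediate landings: 2 × 1500 = 3000 mm.
Total developed length = 21780 + 3000 = 24780 mm.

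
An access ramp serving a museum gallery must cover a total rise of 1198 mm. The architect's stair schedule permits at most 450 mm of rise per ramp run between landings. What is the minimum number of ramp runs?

3 runs

At most 450 each: 1198/450 = 2.66, giving 3 ramp runs.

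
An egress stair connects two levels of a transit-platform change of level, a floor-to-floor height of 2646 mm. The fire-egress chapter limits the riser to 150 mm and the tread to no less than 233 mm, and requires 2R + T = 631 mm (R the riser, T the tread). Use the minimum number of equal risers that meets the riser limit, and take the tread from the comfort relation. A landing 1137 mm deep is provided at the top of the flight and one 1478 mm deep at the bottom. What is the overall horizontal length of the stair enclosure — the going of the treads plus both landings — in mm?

8344 mm

⌈2646/150⌉ = 18 risers.
Riser R = 2646 / 18 = 147 mm, within the 150 mm limit.
T = 631 − 2·147 = 337 mm, which satisfies the 233 mm minimum.
Treads = 18 − 1 = 17; going = 17 × 337 = 5729 mm.
Add landings: 5729 + 1137 + 1478 = 8344 mm.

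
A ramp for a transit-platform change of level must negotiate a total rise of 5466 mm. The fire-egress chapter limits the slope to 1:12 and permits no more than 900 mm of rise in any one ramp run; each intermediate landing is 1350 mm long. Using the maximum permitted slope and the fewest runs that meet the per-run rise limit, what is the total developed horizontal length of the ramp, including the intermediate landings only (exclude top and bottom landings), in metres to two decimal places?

73.69 m

5466 / 900 = 6.07, so 7 ramp runs are needed. That means 6 intermediate landings.
Horizontal run for 5466 mm of rise at 1:12 is 5466 × 12 = 65592 mm.
Intermediate landings: 6 × 1350 = 8100 mm.
Total developed length = 65592 + 8100 = 73692 mm.
= 73.69 m.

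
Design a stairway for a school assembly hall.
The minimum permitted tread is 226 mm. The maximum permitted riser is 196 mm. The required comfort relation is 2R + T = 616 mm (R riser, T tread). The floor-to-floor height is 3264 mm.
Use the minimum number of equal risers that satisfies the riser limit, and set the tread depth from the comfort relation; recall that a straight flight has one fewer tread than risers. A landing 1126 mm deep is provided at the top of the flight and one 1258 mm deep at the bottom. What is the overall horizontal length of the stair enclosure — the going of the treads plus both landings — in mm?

At most 196 each: 3264/196 = 16.65, giving 17 risers.
R = 3264 ÷ 17 = 192 mm.
Tread T = 616 − 2 × 192 = 232 mm (≥ 226 mm).
Going = (17 − 1) × 232 = 3712 mm.
Add landings: 3712 + 1126 + 1258 = 6096 mm.

6096 mm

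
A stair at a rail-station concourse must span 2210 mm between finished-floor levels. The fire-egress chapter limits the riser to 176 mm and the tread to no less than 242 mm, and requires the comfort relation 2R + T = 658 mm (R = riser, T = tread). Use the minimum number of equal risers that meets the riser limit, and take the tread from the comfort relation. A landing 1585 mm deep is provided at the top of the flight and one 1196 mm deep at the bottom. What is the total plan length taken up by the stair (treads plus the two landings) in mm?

6597 mm

At most 176 each: 2210/176 = 12.56, giving 13 risers.
Each riser is 2210/13 = 170 mm (≤ 176 mm).
Tread T = 658 − 2 × 170 = 318 mm (≥ 242 mm).
Treads = 13 − 1 = 12; going = 12 × 318 = 3816 mm.
Add landings: 3816 + 1585 + 1196 = 6597 mm.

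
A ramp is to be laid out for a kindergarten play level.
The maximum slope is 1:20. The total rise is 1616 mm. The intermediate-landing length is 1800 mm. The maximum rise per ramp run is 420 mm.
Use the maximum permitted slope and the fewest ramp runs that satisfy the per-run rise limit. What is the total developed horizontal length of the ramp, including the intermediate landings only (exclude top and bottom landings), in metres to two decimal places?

37.72 m

⌈1616/420⌉ = 4 ramp runs. That means 3 intermediate landings.
Ramp run (horizontal) at 1:20: 1616 × 20 = 32320 mm.
Intermediate landings: 3 × 1800 = 5400 mm.
Developed length = 32320 + 5400 = 37720 mm.
= 37.72 m.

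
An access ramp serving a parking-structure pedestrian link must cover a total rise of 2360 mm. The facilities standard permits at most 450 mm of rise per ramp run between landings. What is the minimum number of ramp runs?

⌈2360/450⌉ = 6 ramp runs.

6 runs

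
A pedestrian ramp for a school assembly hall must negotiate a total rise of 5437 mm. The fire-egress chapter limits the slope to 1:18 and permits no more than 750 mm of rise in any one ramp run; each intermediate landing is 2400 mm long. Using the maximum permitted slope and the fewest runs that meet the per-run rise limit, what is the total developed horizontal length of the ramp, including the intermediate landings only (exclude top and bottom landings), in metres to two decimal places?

114.67 m

At most 750 each: 5437/750 = 7.25, giving 8 ramp runs. That means 7 intermediate landings.
Ramp run (horizontal) at 1:18: 5437 × 18 = 97866 mm.
7 intermediate landings contribute 7 × 2400 = 16800 mm.
Developed length = 97866 + 16800 = 114666 mm.
= 114.67 m.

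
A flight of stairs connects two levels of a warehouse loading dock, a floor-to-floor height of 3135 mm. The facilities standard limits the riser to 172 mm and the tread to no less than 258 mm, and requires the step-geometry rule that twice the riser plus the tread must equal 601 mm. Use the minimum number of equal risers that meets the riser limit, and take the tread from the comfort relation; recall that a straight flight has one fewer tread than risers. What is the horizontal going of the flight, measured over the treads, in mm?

3135 / 172 = 18.23, so 19 risers are needed.
Riser R = 3135 / 19 = 165 mm, within the 172 mm limit.
T = 601 − 2·165 = 271 mm, which satisfies the 258 mm minimum.
Going = (19 − 1) × 271 = 4878 mm.

4878 mm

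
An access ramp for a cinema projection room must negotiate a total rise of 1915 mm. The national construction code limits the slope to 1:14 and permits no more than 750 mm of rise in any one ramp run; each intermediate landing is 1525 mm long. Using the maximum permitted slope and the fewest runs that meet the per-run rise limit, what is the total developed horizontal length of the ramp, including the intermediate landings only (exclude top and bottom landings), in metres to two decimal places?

29.86 m

1915 / 750 = 2.553 → round up to 3 ramp runs. That means 2 intermediate landings.
Horizontal run for 1915 mm of rise at 1:14 is 1915 × 14 = 26810 mm.
Intermediate landings: 2 × 1525 = 3050 mm.
Developed length = 26810 + 3050 = 29860 mm.
= 29.86 m.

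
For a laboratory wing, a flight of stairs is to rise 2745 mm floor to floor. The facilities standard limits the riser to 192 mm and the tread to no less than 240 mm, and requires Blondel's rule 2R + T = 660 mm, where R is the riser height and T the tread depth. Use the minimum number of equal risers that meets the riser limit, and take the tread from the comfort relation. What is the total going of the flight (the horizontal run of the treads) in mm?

4116 mm

⌈2745/192⌉ = 15 risers.
Riser R = 2745 / 15 = 183 mm, within the 192 mm limit.
T = 660 − 2·183 = 294 mm, which satisfies the 240 mm minimum.
Treads = 15 − 1 = 14; going = 14 × 294 = 4116 mm.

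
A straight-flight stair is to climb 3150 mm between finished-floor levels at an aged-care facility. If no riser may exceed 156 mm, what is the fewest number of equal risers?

At most 156 each: 3150/156 = 20.19, giving 21 risers.

21 risers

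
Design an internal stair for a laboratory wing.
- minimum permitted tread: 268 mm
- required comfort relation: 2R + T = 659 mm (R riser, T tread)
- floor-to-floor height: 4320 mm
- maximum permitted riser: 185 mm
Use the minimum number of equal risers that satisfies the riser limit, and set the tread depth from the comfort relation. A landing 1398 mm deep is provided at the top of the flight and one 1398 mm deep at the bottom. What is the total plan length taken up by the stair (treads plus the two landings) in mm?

At most 185 each: 4320/185 = 23.35, giving 24 risers.
Each riser is 4320/24 = 180 mm (≤ 185 mm).
T = 659 − 2·180 = 299 mm, which satisfies the 268 mm minimum.
Treads = 24 − 1 = 23; going = 23 × 299 = 6877 mm.
Add landings: 6877 + 1398 + 1398 = 9673 mm.

9673 mm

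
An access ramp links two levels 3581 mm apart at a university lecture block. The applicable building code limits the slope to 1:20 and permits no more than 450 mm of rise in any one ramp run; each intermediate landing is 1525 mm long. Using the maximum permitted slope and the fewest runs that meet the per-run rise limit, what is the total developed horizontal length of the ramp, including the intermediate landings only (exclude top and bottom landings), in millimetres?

At most 450 each: 3581/450 = 7.96, giving 8 ramp runs. That means 7 intermediate landings.
Ramp run (horizontal) at 1:20: 3581 × 20 = 71620 mm.
7 intermediate landings contribute 7 × 1525 = 10675 mm.
Total developed length = 71620 + 10675 = 82295 mm.

82295 mm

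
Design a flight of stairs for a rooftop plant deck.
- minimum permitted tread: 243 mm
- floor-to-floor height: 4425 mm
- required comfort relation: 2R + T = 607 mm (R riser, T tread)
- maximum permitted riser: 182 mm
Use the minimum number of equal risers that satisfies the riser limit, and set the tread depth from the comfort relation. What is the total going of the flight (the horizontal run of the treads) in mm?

4425 / 182 = 24.31, so 25 risers are needed.
Riser R = 4425 / 25 = 177 mm, within the 182 mm limit.
Tread T = 607 − 2 × 177 = 253 mm (≥ 243 mm).
25 risers give 24 treads; going = 24 × 253 = 6072 mm.

6072 mm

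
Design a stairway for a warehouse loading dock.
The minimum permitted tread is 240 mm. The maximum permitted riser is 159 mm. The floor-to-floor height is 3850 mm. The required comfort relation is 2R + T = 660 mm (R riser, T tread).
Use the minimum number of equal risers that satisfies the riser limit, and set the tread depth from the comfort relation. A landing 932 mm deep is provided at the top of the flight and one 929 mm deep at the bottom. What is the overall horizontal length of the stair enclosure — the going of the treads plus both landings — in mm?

3850 / 159 = 24.21, so 25 risers are needed.
R = 3850 ÷ 25 = 154 mm.
T = 660 − 2·154 = 352 mm, which satisfies the 240 mm minimum.
25 risers give 24 treads; going = 24 × 352 = 8448 mm.
Enclosure = 8448 + 932 + 929 = 10309 mm.

10309 mm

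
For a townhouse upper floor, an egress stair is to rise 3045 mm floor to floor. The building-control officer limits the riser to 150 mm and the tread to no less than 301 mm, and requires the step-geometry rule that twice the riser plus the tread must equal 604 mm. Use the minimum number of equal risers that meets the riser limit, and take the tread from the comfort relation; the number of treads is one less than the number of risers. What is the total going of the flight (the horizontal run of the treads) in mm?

6280 mm

3045 / 150 = 20.30, so 21 risers are needed.
Riser R = 3045 / 21 = 145 mm, within the 150 mm limit.
From 2R + T = 604: T = 604 − 290 = 314 mm.
21 risers give 20 treads; going = 20 × 314 = 6280 mm.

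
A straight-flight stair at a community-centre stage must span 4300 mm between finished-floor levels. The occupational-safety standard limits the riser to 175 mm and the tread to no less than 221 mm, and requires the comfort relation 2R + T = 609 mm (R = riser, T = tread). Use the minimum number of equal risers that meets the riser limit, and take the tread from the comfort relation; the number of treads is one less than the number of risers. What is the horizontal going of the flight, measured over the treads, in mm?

4300 / 175 = 24.57, so 25 risers are needed.
Each riser is 4300/25 = 172 mm (≤ 175 mm).
T = 609 − 2·172 = 265 mm, which satisfies the 221 mm minimum.
Treads = 25 − 1 = 24; going = 24 × 265 = 6360 mm.

6360 mm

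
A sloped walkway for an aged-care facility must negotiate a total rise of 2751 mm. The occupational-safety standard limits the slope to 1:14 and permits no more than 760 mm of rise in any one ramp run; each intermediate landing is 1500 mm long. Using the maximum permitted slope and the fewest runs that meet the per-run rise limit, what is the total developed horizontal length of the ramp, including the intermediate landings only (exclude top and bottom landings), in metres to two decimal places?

2751 / 760 = 3.62, so 4 ramp runs are needed. That means 3 intermediate landings.
Ramp run (horizontal) at 1:14: 2751 × 14 = 38514 mm.
3 intermediate landings contribute 3 × 1500 = 4500 mm.
Developed length = 38514 + 4500 = 43014 mm.
= 43.01 m.

43.01 m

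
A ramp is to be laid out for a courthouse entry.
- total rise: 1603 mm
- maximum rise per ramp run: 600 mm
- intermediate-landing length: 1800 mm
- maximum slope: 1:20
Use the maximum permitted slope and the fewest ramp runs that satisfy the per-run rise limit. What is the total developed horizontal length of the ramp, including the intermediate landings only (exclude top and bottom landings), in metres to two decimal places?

⌈1603/600⌉ = 3 ramp runs. That means 2 intermediate landings.
Ramp run (horizontal) at 1:20: 1603 × 20 = 32060 mm.
Intermediate landings: 2 × 1800 = 3600 mm.
Developed length = 32060 + 3600 = 35660 mm.
= 35.66 m.

35.66 m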